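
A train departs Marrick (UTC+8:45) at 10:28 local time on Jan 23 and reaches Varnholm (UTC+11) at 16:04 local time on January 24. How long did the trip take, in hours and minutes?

Departure in UTC: 10:28 − 8:45 = 01:43 on Jan 23.
Arrival in UTC: 16:04 − 11:00 = 05:04 on Jan 24.
Elapsed = 05:04 − 01:43 (+1 day) = 27 hours 21 minutes.

27 hours 21 minutes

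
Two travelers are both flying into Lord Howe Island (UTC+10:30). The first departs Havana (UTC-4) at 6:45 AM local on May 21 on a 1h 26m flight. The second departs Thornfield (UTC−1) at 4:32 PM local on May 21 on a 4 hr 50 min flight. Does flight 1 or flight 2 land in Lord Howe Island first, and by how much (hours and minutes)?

the first, by 10 hours 11 minutes

Flight 1 in UTC: 6:45 AM + 4:00 = 10:45 AM on May 21.
+1 hour 26 minutes → arrive 12:11 PM UTC on May 21.
Flight 2 in UTC: 4:32 PM + 1:00 = 5:32 PM on May 21.
+4 hours and 50 minutes → arrive 10:22 PM UTC on May 21.
Flight 1 lands earlier by 10 hours 11 minutes.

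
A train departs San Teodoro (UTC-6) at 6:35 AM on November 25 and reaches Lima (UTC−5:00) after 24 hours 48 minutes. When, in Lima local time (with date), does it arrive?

Convert departure to UTC: 6:35 AM + 6:00 = 12:35 PM UTC on Nov 25.
Add 24 hours and 48 minutes travel time → 1:23 PM UTC (Nov 26).
Lima is UTC−5:00, so local arrival = 1:23 PM − 5:00 = 8:23 AM on Nov 26.

8:23 AM on Nov 26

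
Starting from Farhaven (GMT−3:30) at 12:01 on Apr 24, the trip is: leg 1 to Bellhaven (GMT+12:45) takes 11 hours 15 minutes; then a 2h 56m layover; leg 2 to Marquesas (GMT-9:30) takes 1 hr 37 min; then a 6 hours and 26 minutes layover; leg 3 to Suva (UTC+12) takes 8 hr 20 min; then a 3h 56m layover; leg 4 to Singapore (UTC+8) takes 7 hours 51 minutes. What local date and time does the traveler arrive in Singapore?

17:52 on April 26

Convert departure to UTC: 12:01 + 3:30 = 15:31 UTC on Apr 24.
Add 11 hours 15 minutes leg 1 → 02:46 UTC (Apr 25).
Add 2 hours and 56 minutes layover in Bellhaven → 05:42 UTC.
Add 1 hour 37 minutes leg 2 → 07:19 UTC.
Add 6 hours and 26 minutes layover in Marquesas → 13:45 UTC.
Add 8 hours 20 minutes leg 3 → 22:05 UTC.
Add 3 hours 56 minutes layover in Suva → 02:01 UTC (Apr 26).
Add 7 hours and 51 minutes leg 4 → 09:52 UTC.
Singapore is UTC+8:00, so local arrival = 09:52 + 8:00 = 17:52 on Apr 26.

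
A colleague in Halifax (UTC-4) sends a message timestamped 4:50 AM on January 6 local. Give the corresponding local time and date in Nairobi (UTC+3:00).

11:50 AM on January 6

Nairobi is 7:00 ahead of Halifax.
Shift by the zone difference: 4:50 AM + 7:00 = 11:50 AM on Jan 6 in Nairobi.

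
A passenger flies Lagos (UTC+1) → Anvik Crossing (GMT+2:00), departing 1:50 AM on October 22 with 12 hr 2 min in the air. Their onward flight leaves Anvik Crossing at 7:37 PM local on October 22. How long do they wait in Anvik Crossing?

4 hours 45 minutes

Convert departure to UTC: 1:50 AM − 1:00 = 12:50 AM UTC on Oct 22.
Add 12 hours and 2 minutes flight time → 12:52 PM UTC.
Anvik Crossing is UTC+2:00, so local arrival = 12:52 PM + 2:00 = 2:52 PM on Oct 22.
Layover = 7:37 PM − 2:52 PM = 4 hours 45 minutes.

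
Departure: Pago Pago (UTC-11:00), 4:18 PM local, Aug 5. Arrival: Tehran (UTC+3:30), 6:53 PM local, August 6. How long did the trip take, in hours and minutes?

Tehran is 14:30 ahead of Pago Pago.
Clock-face elapsed time (ignoring zones) is 26 hours 35 minutes.
Actual elapsed = 26 hours 35 minutes − 14:30 = 12 hours 5 minutes.

12 hours 5 minutes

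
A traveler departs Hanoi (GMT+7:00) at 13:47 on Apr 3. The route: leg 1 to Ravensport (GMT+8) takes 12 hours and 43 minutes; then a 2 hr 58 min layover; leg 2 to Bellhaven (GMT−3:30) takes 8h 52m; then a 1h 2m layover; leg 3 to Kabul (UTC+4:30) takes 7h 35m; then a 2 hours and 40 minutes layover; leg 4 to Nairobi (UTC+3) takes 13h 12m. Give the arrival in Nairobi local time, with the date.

Convert departure to UTC: 13:47 − 7:00 = 06:47 UTC on Apr 3.
Add 12 hours 43 minutes leg 1 → 19:30 UTC.
Add 2 hours 58 minutes layover in Ravensport → 22:28 UTC.
Add 8 hours and 52 minutes leg 2 → 07:20 UTC (Apr 4).
Add 1 hour 2 minutes layover in Bellhaven → 08:22 UTC.
Add 7 hours 35 minutes leg 3 → 15:57 UTC.
Add 2 hours and 40 minutes layover in Kabul → 18:37 UTC.
Add 13 hours 12 minutes leg 4 → 07:49 UTC (Apr 5).
Nairobi is UTC+3:00, so local arrival = 07:49 + 3:00 = 10:49 on Apr 5.

10:49 on April 5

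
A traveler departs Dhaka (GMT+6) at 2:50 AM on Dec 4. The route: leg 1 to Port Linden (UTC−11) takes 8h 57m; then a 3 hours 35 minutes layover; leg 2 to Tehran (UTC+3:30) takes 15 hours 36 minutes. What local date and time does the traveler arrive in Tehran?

4:28 AM on Dec 5

Convert departure to UTC: 2:50 AM − 6:00 = 8:50 PM UTC on Dec 3.
Add 8 hours 57 minutes leg 1 → 5:47 AM UTC (Dec 4).
Add 3 hours and 35 minutes layover in Port Linden → 9:22 AM UTC.
Add 15 hours and 36 minutes leg 2 → 12:58 AM UTC (Dec 5).
Tehran is UTC+3:30, so local arrival = 12:58 AM + 3:30 = 4:28 AM on Dec 5.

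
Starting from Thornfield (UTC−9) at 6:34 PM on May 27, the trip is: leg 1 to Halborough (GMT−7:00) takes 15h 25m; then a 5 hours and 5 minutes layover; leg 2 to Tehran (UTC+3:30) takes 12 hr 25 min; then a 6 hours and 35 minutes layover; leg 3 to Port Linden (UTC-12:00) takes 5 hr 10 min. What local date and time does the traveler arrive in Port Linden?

Convert departure to UTC: 6:34 PM + 9:00 = 3:34 AM UTC on May 28.
Add 15 hours and 25 minutes leg 1 → 6:59 PM UTC.
Add 5 hours 5 minutes layover in Halborough → 12:04 AM UTC (May 29).
Add 12 hours 25 minutes leg 2 → 12:29 PM UTC.
Add 6 hours 35 minutes layover in Tehran → 7:04 PM UTC.
Add 5 hours 10 minutes leg 3 → 12:14 AM UTC (May 30).
Port Linden is UTC−12:00, so local arrival = 12:14 AM − 12:00 = 12:14 PM on May 29.

12:14 PM on May 29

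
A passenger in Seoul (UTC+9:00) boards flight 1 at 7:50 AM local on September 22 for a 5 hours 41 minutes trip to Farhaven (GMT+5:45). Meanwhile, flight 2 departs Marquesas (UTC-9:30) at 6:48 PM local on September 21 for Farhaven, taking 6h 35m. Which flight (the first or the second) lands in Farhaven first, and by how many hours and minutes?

the first, by 6 hours 22 minutes

Flight 1 in UTC: 7:50 AM − 9:00 = 10:50 PM on Sep 21.
+5 hours 41 minutes → arrive 4:31 AM UTC on Sep 22.
Flight 2 in UTC: 6:48 PM + 9:30 = 4:18 AM on Sep 22.
+6 hours and 35 minutes → arrive 10:53 AM UTC on Sep 22.
Flight 1 lands earlier by 6 hours 22 minutes.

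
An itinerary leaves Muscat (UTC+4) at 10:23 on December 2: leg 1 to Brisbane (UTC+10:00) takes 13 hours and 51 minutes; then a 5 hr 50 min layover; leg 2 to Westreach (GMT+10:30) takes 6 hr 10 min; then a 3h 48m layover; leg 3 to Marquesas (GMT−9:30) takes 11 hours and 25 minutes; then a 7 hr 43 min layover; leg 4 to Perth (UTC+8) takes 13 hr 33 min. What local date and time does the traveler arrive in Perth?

Convert departure to UTC: 10:23 − 4:00 = 06:23 UTC on Dec 2.
Add 13 hours and 51 minutes leg 1 → 20:14 UTC.
Add 5 hours and 50 minutes layover in Brisbane → 02:04 UTC (Dec 3).
Add 6 hours and 10 minutes leg 2 → 08:14 UTC.
Add 3 hours and 48 minutes layover in Westreach → 12:02 UTC.
Add 11 hours 25 minutes leg 3 → 23:27 UTC.
Add 7 hours and 43 minutes layover in Marquesas → 07:10 UTC (Dec 4).
Add 13 hours and 33 minutes leg 4 → 20:43 UTC.
Perth is UTC+8:00, so local arrival = 20:43 + 8:00 = 04:43 on Dec 5.

04:43 on December 5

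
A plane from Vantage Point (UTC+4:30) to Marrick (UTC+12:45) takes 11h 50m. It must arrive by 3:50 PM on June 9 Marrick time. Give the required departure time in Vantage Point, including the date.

Target arrival in UTC: 3:50 PM − 12:45 = 3:05 AM on Jun 9.
Subtract 11 hours 50 minutes → departure 3:15 PM UTC on Jun 8.
Vantage Point is UTC+4:30: 3:15 PM + 4:30 = 7:45 PM on Jun 8.

7:45 PM on Jun 8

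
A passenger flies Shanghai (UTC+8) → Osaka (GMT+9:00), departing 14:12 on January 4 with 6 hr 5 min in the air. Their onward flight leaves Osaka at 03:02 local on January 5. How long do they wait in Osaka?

5 hours 45 minutes

Convert departure to UTC: 14:12 − 8:00 = 06:12 UTC on Jan 4.
Add 6 hours 5 minutes flight time → 12:17 UTC.
Osaka is UTC+9:00, so local arrival = 12:17 + 9:00 = 21:17 on Jan 4.
Layover = 03:02 − 21:17 (+1 day) = 5 hours 45 minutes.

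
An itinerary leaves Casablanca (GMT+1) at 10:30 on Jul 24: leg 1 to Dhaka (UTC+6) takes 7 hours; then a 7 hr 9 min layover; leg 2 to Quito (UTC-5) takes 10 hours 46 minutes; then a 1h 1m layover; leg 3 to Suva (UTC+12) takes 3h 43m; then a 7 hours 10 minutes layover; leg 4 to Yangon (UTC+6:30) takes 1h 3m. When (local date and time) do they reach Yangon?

Convert departure to UTC: 10:30 − 1:00 = 09:30 UTC on Jul 24.
Add 7 hours leg 1 → 16:30 UTC.
Add 7 hours 9 minutes layover in Dhaka → 23:39 UTC.
Add 10 hours and 46 minutes leg 2 → 10:25 UTC (Jul 25).
Add 1 hour 1 minute layover in Quito → 11:26 UTC.
Add 3 hours 43 minutes leg 3 → 15:09 UTC.
Add 7 hours 10 minutes layover in Suva → 22:19 UTC.
Add 1 hour and 3 minutes leg 4 → 23:22 UTC.
Yangon is UTC+6:30, so local arrival = 23:22 + 6:30 = 05:52 on Jul 26.

05:52 on July 26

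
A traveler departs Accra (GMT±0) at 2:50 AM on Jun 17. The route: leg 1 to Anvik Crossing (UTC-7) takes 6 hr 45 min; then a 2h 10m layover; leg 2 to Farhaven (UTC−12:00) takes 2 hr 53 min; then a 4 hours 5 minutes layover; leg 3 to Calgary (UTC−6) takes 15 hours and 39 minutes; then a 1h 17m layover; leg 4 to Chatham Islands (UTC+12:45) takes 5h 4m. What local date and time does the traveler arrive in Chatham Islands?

5:28 AM on June 19

Accra is at UTC+0, so departure is already 2:50 AM UTC on Jun 17.
Add 6 hours 45 minutes leg 1 → 9:35 AM UTC.
Add 2 hours and 10 minutes layover in Anvik Crossing → 11:45 AM UTC.
Add 2 hours 53 minutes leg 2 → 2:38 PM UTC.
Add 4 hours 5 minutes layover in Farhaven → 6:43 PM UTC.
Add 15 hours 39 minutes leg 3 → 10:22 AM UTC (Jun 18).
Add 1 hour 17 minutes layover in Calgary → 11:39 AM UTC.
Add 5 hours and 4 minutes leg 4 → 4:43 PM UTC.
Chatham Islands is UTC+12:45, so local arrival = 4:43 PM + 12:45 = 5:28 AM on Jun 19.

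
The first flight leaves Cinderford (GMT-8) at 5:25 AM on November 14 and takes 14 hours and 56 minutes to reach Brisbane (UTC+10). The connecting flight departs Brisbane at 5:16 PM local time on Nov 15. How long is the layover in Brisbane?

2 hours 55 minutes

Convert departure to UTC: 5:25 AM + 8:00 = 1:25 PM UTC on Nov 14.
Add 14 hours 56 minutes flight time → 4:21 AM UTC (Nov 15).
Brisbane is UTC+10:00, so local arrival = 4:21 AM + 10:00 = 2:21 PM on Nov 15.
Layover = 5:16 PM − 2:21 PM = 2 hours 55 minutes.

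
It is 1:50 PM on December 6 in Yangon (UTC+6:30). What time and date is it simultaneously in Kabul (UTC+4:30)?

Kabul is 2:00 behind Yangon.
Shift by the zone difference: 1:50 PM − 2:00 = 11:50 AM on Dec 6 in Kabul.

11:50 AM on December 6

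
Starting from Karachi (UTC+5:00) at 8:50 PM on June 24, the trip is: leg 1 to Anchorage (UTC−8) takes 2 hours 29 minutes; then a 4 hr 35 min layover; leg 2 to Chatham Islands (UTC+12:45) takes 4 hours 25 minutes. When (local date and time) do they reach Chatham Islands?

Convert departure to UTC: 8:50 PM − 5:00 = 3:50 PM UTC on Jun 24.
Add 2 hours and 29 minutes leg 1 → 6:19 PM UTC.
Add 4 hours and 35 minutes layover in Anchorage → 10:54 PM UTC.
Add 4 hours and 25 minutes leg 2 → 3:19 AM UTC (Jun 25).
Chatham Islands is UTC+12:45, so local arrival = 3:19 AM + 12:45 = 4:04 PM on Jun 25.

4:04 PM on June 25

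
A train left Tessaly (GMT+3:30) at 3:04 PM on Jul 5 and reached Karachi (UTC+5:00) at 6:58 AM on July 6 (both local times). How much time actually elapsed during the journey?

14 hours 24 minutes

Departure in UTC: 3:04 PM − 3:30 = 11:34 AM on Jul 5.
Arrival in UTC: 6:58 AM − 5:00 = 1:58 AM on Jul 6.
Elapsed = 1:58 AM − 11:34 AM (+1 day) = 14 hours 24 minutes.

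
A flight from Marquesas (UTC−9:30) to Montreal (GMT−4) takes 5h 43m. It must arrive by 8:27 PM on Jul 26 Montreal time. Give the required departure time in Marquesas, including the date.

Target arrival in UTC: 8:27 PM + 4:00 = 12:27 AM on Jul 27.
Subtract 5 hours 43 minutes → departure 6:44 PM UTC on Jul 26.
Marquesas is UTC−9:30: 6:44 PM − 9:30 = 9:14 AM on Jul 26.

9:14 AM on July 26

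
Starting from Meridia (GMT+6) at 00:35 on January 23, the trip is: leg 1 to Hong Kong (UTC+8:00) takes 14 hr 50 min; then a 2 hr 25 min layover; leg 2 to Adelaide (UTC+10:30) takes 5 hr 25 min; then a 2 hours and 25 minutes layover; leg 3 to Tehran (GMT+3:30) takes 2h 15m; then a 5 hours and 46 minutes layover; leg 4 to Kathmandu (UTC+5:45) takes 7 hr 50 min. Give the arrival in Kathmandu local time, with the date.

17:16 on January 24

Convert departure to UTC: 00:35 − 6:00 = 18:35 UTC on Jan 22.
Add 14 hours and 50 minutes leg 1 → 09:25 UTC (Jan 23).
Add 2 hours and 25 minutes layover in Hong Kong → 11:50 UTC.
Add 5 hours 25 minutes leg 2 → 17:15 UTC.
Add 2 hours 25 minutes layover in Adelaide → 19:40 UTC.
Add 2 hours and 15 minutes leg 3 → 21:55 UTC.
Add 5 hours 46 minutes layover in Tehran → 03:41 UTC (Jan 24).
Add 7 hours 50 minutes leg 4 → 11:31 UTC.
Kathmandu is UTC+5:45, so local arrival = 11:31 + 5:45 = 17:16 on Jan 24.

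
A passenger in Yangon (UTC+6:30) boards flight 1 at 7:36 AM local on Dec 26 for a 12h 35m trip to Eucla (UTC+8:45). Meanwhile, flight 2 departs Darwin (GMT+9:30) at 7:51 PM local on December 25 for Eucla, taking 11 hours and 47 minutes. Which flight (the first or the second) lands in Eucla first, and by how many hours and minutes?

the second, by 15 hours 33 minutes

Flight 1 in UTC: 7:36 AM − 6:30 = 1:06 AM on Dec 26.
+12 hours and 35 minutes → arrive 1:41 PM UTC on Dec 26.
Flight 2 in UTC: 7:51 PM − 9:30 = 10:21 AM on Dec 25.
+11 hours 47 minutes → arrive 10:08 PM UTC on Dec 25.
Flight 2 lands earlier by 15 hours 33 minutes.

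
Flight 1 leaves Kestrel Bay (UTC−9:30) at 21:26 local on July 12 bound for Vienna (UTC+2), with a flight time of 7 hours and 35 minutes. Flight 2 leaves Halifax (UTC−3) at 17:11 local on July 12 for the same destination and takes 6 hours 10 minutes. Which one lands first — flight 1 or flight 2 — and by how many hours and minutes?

Flight 1 in UTC: 21:26 + 9:30 = 06:56 on Jul 13.
+7 hours and 35 minutes → arrive 14:31 UTC on Jul 13.
Flight 2 in UTC: 17:11 + 3:00 = 20:11 on Jul 12.
+6 hours and 10 minutes → arrive 02:21 UTC on Jul 13.
Flight 2 lands earlier by 12 hours 10 minutes.

the second, by 12 hours 10 minutes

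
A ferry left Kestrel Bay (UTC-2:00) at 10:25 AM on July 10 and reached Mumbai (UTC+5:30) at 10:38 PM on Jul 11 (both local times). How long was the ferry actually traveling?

Departure in UTC: 10:25 AM + 2:00 = 12:25 PM on Jul 10.
Arrival in UTC: 10:38 PM − 5:30 = 5:08 PM on Jul 11.
Elapsed = 5:08 PM − 12:25 PM (+1 day) = 28 hours 43 minutes.

28 hours 43 minutes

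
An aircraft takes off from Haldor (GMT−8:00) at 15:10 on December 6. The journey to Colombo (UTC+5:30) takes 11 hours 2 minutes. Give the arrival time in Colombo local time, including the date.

Colombo is 13:30 ahead of Haldor.
After 11 hours 2 minutes it is 02:12 (Dec 7) in Haldor.
Shift by the zone difference: 02:12 + 13:30 = 15:42 on Dec 7 in Colombo.

15:42 on December 7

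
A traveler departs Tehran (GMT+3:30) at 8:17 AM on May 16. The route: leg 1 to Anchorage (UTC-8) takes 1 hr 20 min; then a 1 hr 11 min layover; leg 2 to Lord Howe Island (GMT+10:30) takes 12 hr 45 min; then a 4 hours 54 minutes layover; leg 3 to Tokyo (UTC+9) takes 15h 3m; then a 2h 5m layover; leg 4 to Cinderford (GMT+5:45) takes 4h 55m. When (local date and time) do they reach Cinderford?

Convert departure to UTC: 8:17 AM − 3:30 = 4:47 AM UTC on May 16.
Add 1 hour 20 minutes leg 1 → 6:07 AM UTC.
Add 1 hour and 11 minutes layover in Anchorage → 7:18 AM UTC.
Add 12 hours and 45 minutes leg 2 → 8:03 PM UTC.
Add 4 hours and 54 minutes layover in Lord Howe Island → 12:57 AM UTC (May 17).
Add 15 hours 3 minutes leg 3 → 4:00 PM UTC.
Add 2 hours 5 minutes layover in Tokyo → 6:05 PM UTC.
Add 4 hours and 55 minutes leg 4 → 11:00 PM UTC.
Cinderford is UTC+5:45, so local arrival = 11:00 PM + 5:45 = 4:45 AM on May 18.

4:45 AM on May 18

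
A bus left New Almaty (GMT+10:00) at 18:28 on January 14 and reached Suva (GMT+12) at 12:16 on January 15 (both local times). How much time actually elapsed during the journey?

15 hours 48 minutes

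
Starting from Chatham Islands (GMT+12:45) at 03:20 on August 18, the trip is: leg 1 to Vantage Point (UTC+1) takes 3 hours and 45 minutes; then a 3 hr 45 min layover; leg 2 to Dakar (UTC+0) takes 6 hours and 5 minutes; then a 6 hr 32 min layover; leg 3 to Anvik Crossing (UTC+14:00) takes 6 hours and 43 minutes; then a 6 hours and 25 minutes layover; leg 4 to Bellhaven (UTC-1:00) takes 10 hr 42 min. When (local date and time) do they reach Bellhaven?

09:32 on August 19

Convert departure to UTC: 03:20 − 12:45 = 14:35 UTC on Aug 17.
Add 3 hours 45 minutes leg 1 → 18:20 UTC.
Add 3 hours 45 minutes layover in Vantage Point → 22:05 UTC.
Add 6 hours and 5 minutes leg 2 → 04:10 UTC (Aug 18).
Add 6 hours and 32 minutes layover in Dakar → 10:42 UTC.
Add 6 hours 43 minutes leg 3 → 17:25 UTC.
Add 6 hours 25 minutes layover in Anvik Crossing → 23:50 UTC.
Add 10 hours and 42 minutes leg 4 → 10:32 UTC (Aug 19).
Bellhaven is UTC−1:00, so local arrival = 10:32 − 1:00 = 09:32 on Aug 19.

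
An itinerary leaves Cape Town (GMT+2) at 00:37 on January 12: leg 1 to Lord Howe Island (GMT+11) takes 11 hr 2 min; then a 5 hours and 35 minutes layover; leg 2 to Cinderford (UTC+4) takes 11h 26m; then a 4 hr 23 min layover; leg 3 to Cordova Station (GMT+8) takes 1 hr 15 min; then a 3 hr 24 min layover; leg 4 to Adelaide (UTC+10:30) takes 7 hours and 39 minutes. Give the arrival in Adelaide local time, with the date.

05:51 on Jan 14

Convert departure to UTC: 00:37 − 2:00 = 22:37 UTC on Jan 11.
Add 11 hours 2 minutes leg 1 → 09:39 UTC (Jan 12).
Add 5 hours 35 minutes layover in Lord Howe Island → 15:14 UTC.
Add 11 hours 26 minutes leg 2 → 02:40 UTC (Jan 13).
Add 4 hours and 23 minutes layover in Cinderford → 07:03 UTC.
Add 1 hour 15 minutes leg 3 → 08:18 UTC.
Add 3 hours and 24 minutes layover in Cordova Station → 11:42 UTC.
Add 7 hours and 39 minutes leg 4 → 19:21 UTC.
Adelaide is UTC+10:30, so local arrival = 19:21 + 10:30 = 05:51 on Jan 14.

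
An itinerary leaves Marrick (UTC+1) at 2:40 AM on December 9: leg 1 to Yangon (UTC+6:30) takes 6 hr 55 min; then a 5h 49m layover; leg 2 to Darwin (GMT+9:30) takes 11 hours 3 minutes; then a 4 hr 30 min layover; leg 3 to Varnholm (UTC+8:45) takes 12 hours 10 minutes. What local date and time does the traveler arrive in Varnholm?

2:52 AM on December 11

Convert departure to UTC: 2:40 AM − 1:00 = 1:40 AM UTC on Dec 9.
Add 6 hours and 55 minutes leg 1 → 8:35 AM UTC.
Add 5 hours and 49 minutes layover in Yangon → 2:24 PM UTC.
Add 11 hours 3 minutes leg 2 → 1:27 AM UTC (Dec 10).
Add 4 hours and 30 minutes layover in Darwin → 5:57 AM UTC.
Add 12 hours 10 minutes leg 3 → 6:07 PM UTC.
Varnholm is UTC+8:45, so local arrival = 6:07 PM + 8:45 = 2:52 AM on Dec 11.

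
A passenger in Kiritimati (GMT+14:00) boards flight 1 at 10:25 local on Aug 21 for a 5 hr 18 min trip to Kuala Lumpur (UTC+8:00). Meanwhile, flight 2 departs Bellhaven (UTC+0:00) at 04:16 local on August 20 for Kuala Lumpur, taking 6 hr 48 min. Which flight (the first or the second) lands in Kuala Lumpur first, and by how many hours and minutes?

the second, by 14 hours 39 minutes

Flight 1 in UTC: 10:25 − 14:00 = 20:25 on Aug 20.
+5 hours 18 minutes → arrive 01:43 UTC on Aug 21.
Flight 2 departs at 04:16 UTC (Aug 20).
+6 hours 48 minutes → arrive 11:04 UTC on Aug 20.
Flight 2 lands earlier by 14 hours 39 minutes.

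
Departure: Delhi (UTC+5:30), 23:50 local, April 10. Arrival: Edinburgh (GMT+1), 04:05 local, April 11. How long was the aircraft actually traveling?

Departure in UTC: 23:50 − 5:30 = 18:20 on Apr 10.
Arrival in UTC: 04:05 − 1:00 = 03:05 on Apr 11.
Elapsed = 03:05 − 18:20 (+1 day) = 8 hours 45 minutes.

8 hours 45 minutes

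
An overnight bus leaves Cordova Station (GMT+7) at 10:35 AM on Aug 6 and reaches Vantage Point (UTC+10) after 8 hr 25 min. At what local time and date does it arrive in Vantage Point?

Convert departure to UTC: 10:35 AM − 7:00 = 3:35 AM UTC on Aug 6.
Add 8 hours 25 minutes travel time → 12:00 PM UTC.
Vantage Point is UTC+10:00, so local arrival = 12:00 PM + 10:00 = 10:00 PM on Aug 6.

10:00 PM on August 6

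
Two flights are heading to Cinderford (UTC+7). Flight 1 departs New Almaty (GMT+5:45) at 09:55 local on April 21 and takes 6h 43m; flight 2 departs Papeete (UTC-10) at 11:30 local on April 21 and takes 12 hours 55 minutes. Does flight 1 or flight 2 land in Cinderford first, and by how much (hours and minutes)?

Flight 1 in UTC: 09:55 − 5:45 = 04:10 on Apr 21.
+6 hours and 43 minutes → arrive 10:53 UTC on Apr 21.
Flight 2 in UTC: 11:30 + 10:00 = 21:30 on Apr 21.
+12 hours and 55 minutes → arrive 10:25 UTC on Apr 22.
Flight 1 lands earlier by 23 hours 32 minutes.

the first, by 23 hours 32 minutes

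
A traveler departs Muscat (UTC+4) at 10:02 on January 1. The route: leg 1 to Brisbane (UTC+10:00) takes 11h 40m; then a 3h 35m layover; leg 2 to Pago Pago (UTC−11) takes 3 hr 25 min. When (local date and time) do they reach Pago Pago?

Convert departure to UTC: 10:02 − 4:00 = 06:02 UTC on Jan 1.
Add 11 hours 40 minutes leg 1 → 17:42 UTC.
Add 3 hours 35 minutes layover in Brisbane → 21:17 UTC.
Add 3 hours 25 minutes leg 2 → 00:42 UTC (Jan 2).
Pago Pago is UTC−11:00, so local arrival = 00:42 − 11:00 = 13:42 on Jan 1.

13:42 on January 1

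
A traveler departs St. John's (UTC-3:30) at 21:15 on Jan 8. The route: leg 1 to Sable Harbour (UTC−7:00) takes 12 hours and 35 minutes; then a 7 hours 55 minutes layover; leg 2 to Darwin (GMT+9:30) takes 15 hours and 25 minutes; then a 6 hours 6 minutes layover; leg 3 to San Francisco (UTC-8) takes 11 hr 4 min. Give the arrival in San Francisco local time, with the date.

Convert departure to UTC: 21:15 + 3:30 = 00:45 UTC on Jan 9.
Add 12 hours 35 minutes leg 1 → 13:20 UTC.
Add 7 hours and 55 minutes layover in Sable Harbour → 21:15 UTC.
Add 15 hours 25 minutes leg 2 → 12:40 UTC (Jan 10).
Add 6 hours and 6 minutes layover in Darwin → 18:46 UTC.
Add 11 hours 4 minutes leg 3 → 05:50 UTC (Jan 11).
San Francisco is UTC−8:00, so local arrival = 05:50 − 8:00 = 21:50 on Jan 10.

21:50 on Jan 10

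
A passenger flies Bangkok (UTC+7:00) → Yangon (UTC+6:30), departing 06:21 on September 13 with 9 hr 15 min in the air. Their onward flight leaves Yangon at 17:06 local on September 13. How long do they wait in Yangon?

2 hours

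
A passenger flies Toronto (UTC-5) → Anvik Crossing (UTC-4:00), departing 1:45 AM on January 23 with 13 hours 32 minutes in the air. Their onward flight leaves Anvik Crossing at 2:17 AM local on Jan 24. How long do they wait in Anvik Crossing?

Convert departure to UTC: 1:45 AM + 5:00 = 6:45 AM UTC on Jan 23.
Add 13 hours and 32 minutes flight time → 8:17 PM UTC.
Anvik Crossing is UTC−4:00, so local arrival = 8:17 PM − 4:00 = 4:17 PM on Jan 23.
Layover = 2:17 AM − 4:17 PM (+1 day) = 10 hours.

10 hours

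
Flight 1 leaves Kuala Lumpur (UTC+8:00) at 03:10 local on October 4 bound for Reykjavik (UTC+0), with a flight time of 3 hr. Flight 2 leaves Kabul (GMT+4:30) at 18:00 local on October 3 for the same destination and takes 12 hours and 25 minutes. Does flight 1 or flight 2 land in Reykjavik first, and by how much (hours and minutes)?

Flight 1 in UTC: 03:10 − 8:00 = 19:10 on Oct 3.
+3 hours → arrive 22:10 UTC on Oct 3.
Flight 2 in UTC: 18:00 − 4:30 = 13:30 on Oct 3.
+12 hours and 25 minutes → arrive 01:55 UTC on Oct 4.
Flight 1 lands earlier by 3 hours 45 minutes.

the first, by 3 hours 45 minutes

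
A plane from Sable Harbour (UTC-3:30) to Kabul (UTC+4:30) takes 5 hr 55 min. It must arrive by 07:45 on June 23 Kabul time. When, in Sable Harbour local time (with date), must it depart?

17:50 on Jun 22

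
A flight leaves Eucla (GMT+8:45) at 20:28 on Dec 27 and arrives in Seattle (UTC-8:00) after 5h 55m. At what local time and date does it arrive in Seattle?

Convert departure to UTC: 20:28 − 8:45 = 11:43 UTC on Dec 27.
Add 5 hours 55 minutes travel time → 17:38 UTC.
Seattle is UTC−8:00, so local arrival = 17:38 − 8:00 = 09:38 on Dec 27.

09:38 on December 27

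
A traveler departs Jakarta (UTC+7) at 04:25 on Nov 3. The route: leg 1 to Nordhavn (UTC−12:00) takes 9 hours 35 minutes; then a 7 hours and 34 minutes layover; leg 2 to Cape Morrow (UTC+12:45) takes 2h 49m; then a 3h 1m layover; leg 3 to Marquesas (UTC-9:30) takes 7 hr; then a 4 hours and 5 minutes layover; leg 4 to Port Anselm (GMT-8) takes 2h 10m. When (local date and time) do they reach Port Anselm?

Convert departure to UTC: 04:25 − 7:00 = 21:25 UTC on Nov 2.
Add 9 hours 35 minutes leg 1 → 07:00 UTC (Nov 3).
Add 7 hours and 34 minutes layover in Nordhavn → 14:34 UTC.
Add 2 hours and 49 minutes leg 2 → 17:23 UTC.
Add 3 hours and 1 minute layover in Cape Morrow → 20:24 UTC.
Add 7 hours leg 3 → 03:24 UTC (Nov 4).
Add 4 hours 5 minutes layover in Marquesas → 07:29 UTC.
Add 2 hours and 10 minutes leg 4 → 09:39 UTC.
Port Anselm is UTC−8:00, so local arrival = 09:39 − 8:00 = 01:39 on Nov 4.

01:39 on November 4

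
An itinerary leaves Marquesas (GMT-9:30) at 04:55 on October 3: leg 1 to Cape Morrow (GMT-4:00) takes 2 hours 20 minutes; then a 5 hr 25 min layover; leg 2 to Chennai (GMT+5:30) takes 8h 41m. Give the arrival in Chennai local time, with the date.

12:21 on October 4

Convert departure to UTC: 04:55 + 9:30 = 14:25 UTC on Oct 3.
Add 2 hours and 20 minutes leg 1 → 16:45 UTC.
Add 5 hours and 25 minutes layover in Cape Morrow → 22:10 UTC.
Add 8 hours 41 minutes leg 2 → 06:51 UTC (Oct 4).
Chennai is UTC+5:30, so local arrival = 06:51 + 5:30 = 12:21 on Oct 4.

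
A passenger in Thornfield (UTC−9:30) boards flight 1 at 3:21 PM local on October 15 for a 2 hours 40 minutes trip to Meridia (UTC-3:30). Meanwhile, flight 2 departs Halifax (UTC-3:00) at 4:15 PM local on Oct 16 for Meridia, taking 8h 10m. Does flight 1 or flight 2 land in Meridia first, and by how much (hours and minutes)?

Flight 1 in UTC: 3:21 PM + 9:30 = 12:51 AM on Oct 16.
+2 hours and 40 minutes → arrive 3:31 AM UTC on Oct 16.
Flight 2 in UTC: 4:15 PM + 3:00 = 7:15 PM on Oct 16.
+8 hours and 10 minutes → arrive 3:25 AM UTC on Oct 17.
Flight 1 lands earlier by 23 hours 54 minutes.

the first, by 23 hours 54 minutes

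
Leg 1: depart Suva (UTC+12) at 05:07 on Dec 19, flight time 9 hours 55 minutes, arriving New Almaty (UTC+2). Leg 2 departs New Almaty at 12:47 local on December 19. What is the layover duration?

7 hours 45 minutes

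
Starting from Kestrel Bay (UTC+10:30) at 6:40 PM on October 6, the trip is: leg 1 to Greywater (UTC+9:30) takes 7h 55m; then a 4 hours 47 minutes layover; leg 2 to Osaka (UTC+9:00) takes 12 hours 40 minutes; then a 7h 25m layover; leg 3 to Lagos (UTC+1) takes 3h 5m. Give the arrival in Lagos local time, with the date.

Convert departure to UTC: 6:40 PM − 10:30 = 8:10 AM UTC on Oct 6.
Add 7 hours and 55 minutes leg 1 → 4:05 PM UTC.
Add 4 hours 47 minutes layover in Greywater → 8:52 PM UTC.
Add 12 hours and 40 minutes leg 2 → 9:32 AM UTC (Oct 7).
Add 7 hours 25 minutes layover in Osaka → 4:57 PM UTC.
Add 3 hours 5 minutes leg 3 → 8:02 PM UTC.
Lagos is UTC+1:00, so local arrival = 8:02 PM + 1:00 = 9:02 PM on Oct 7.

9:02 PM on October 7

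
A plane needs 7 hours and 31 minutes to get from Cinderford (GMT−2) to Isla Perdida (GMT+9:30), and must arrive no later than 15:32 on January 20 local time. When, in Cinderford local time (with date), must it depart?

Target arrival in UTC: 15:32 − 9:30 = 06:02 on Jan 20.
Subtract 7 hours and 31 minutes → departure 22:31 UTC on Jan 19.
Cinderford is UTC−2:00: 22:31 − 2:00 = 20:31 on Jan 19.

20:31 on January 19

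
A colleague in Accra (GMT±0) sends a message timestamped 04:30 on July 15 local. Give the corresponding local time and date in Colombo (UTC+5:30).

Accra is UTC+0 so that is 04:30 UTC.
Colombo is UTC+5:30: 04:30 + 5:30 = 10:00 on Jul 15.

10:00 on Jul 15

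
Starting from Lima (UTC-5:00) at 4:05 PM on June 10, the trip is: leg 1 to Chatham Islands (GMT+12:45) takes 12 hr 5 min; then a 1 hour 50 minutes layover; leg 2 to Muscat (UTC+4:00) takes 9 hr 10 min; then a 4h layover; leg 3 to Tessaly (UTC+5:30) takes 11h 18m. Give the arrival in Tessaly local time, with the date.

4:58 PM on June 12

Convert departure to UTC: 4:05 PM + 5:00 = 9:05 PM UTC on Jun 10.
Add 12 hours and 5 minutes leg 1 → 9:10 AM UTC (Jun 11).
Add 1 hour 50 minutes layover in Chatham Islands → 11:00 AM UTC.
Add 9 hours 10 minutes leg 2 → 8:10 PM UTC.
Add 4 hours layover in Muscat → 12:10 AM UTC (Jun 12).
Add 11 hours and 18 minutes leg 3 → 11:28 AM UTC.
Tessaly is UTC+5:30, so local arrival = 11:28 AM + 5:30 = 4:58 PM on Jun 12.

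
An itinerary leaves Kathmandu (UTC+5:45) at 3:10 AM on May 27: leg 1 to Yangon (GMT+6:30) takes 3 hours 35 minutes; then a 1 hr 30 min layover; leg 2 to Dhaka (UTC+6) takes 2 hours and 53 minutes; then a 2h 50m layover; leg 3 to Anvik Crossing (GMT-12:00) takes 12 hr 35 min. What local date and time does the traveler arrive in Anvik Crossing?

Convert departure to UTC: 3:10 AM − 5:45 = 9:25 PM UTC on May 26.
Add 3 hours and 35 minutes leg 1 → 1:00 AM UTC (May 27).
Add 1 hour 30 minutes layover in Yangon → 2:30 AM UTC.
Add 2 hours and 53 minutes leg 2 → 5:23 AM UTC.
Add 2 hours 50 minutes layover in Dhaka → 8:13 AM UTC.
Add 12 hours 35 minutes leg 3 → 8:48 PM UTC.
Anvik Crossing is UTC−12:00, so local arrival = 8:48 PM − 12:00 = 8:48 AM on May 27.

8:48 AM on May 27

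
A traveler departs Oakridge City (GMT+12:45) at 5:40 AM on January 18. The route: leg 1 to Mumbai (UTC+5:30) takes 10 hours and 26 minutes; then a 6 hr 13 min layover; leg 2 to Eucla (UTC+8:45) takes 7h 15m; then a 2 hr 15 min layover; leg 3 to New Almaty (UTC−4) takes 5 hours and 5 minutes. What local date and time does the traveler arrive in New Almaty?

Convert departure to UTC: 5:40 AM − 12:45 = 4:55 PM UTC on Jan 17.
Add 10 hours and 26 minutes leg 1 → 3:21 AM UTC (Jan 18).
Add 6 hours and 13 minutes layover in Mumbai → 9:34 AM UTC.
Add 7 hours and 15 minutes leg 2 → 4:49 PM UTC.
Add 2 hours and 15 minutes layover in Eucla → 7:04 PM UTC.
Add 5 hours and 5 minutes leg 3 → 12:09 AM UTC (Jan 19).
New Almaty is UTC−4:00, so local arrival = 12:09 AM − 4:00 = 8:09 PM on Jan 18.

8:09 PM on Jan 18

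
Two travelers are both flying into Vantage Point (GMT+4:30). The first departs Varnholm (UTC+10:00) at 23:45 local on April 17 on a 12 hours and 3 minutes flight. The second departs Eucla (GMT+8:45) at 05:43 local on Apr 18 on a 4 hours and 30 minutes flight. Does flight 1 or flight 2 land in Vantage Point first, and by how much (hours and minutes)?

the second, by 20 minutes

Flight 1 in UTC: 23:45 − 10:00 = 13:45 on Apr 17.
+12 hours and 3 minutes → arrive 01:48 UTC on Apr 18.
Flight 2 in UTC: 05:43 − 8:45 = 20:58 on Apr 17.
+4 hours 30 minutes → arrive 01:28 UTC on Apr 18.
Flight 2 lands earlier by 20 minutes.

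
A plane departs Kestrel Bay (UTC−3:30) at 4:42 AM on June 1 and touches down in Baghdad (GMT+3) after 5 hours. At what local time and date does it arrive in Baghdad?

4:12 PM on June 1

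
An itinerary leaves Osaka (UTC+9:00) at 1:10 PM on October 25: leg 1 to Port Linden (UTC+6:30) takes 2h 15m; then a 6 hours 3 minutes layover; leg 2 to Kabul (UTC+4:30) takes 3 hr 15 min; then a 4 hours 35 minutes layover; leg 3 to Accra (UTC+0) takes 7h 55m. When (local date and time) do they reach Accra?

4:13 AM on October 26

Convert departure to UTC: 1:10 PM − 9:00 = 4:10 AM UTC on Oct 25.
Add 2 hours and 15 minutes leg 1 → 6:25 AM UTC.
Add 6 hours and 3 minutes layover in Port Linden → 12:28 PM UTC.
Add 3 hours and 15 minutes leg 2 → 3:43 PM UTC.
Add 4 hours and 35 minutes layover in Kabul → 8:18 PM UTC.
Add 7 hours and 55 minutes leg 3 → 4:13 AM UTC (Oct 26).
Accra is UTC+0, so local arrival is the same: 4:13 AM on Oct 26.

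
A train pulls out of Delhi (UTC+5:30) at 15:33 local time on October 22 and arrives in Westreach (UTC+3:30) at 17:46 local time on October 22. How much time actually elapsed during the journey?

Westreach is 2:00 behind Delhi.
Clock-face elapsed time (ignoring zones) is 2 hours 13 minutes.
Actual elapsed = 2 hours 13 minutes + 2:00 = 4 hours 13 minutes.

4 hours 13 minutes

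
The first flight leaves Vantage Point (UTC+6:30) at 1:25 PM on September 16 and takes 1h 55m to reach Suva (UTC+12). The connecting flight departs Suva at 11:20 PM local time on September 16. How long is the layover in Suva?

Convert departure to UTC: 1:25 PM − 6:30 = 6:55 AM UTC on Sep 16.
Add 1 hour 55 minutes flight time → 8:50 AM UTC.
Suva is UTC+12:00, so local arrival = 8:50 AM + 12:00 = 8:50 PM on Sep 16.
Layover = 11:20 PM − 8:50 PM = 2 hours 30 minutes.

2 hours 30 minutes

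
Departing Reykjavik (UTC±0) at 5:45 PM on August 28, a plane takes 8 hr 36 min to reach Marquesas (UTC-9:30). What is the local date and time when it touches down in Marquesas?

Reykjavik is at UTC+0, so departure is already 5:45 PM UTC on Aug 28.
Add 8 hours 36 minutes travel time → 2:21 AM UTC (Aug 29).
Marquesas is UTC−9:30, so local arrival = 2:21 AM − 9:30 = 4:51 PM on Aug 28.

4:51 PM on August 28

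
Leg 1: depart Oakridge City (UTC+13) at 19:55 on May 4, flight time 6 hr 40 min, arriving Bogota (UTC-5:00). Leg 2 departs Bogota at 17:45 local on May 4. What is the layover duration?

9 hours 10 minutes

Convert departure to UTC: 19:55 − 13:00 = 06:55 UTC on May 4.
Add 6 hours 40 minutes flight time → 13:35 UTC.
Bogota is UTC−5:00, so local arrival = 13:35 − 5:00 = 08:35 on May 4.
Layover = 17:45 − 08:35 = 9 hours 10 minutes.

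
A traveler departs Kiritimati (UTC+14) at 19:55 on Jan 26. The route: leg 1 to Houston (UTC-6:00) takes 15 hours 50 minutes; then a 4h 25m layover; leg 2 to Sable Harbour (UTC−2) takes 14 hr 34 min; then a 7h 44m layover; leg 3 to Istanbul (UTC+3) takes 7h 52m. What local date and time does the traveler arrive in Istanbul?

Convert departure to UTC: 19:55 − 14:00 = 05:55 UTC on Jan 26.
Add 15 hours and 50 minutes leg 1 → 21:45 UTC.
Add 4 hours 25 minutes layover in Houston → 02:10 UTC (Jan 27).
Add 14 hours and 34 minutes leg 2 → 16:44 UTC.
Add 7 hours and 44 minutes layover in Sable Harbour → 00:28 UTC (Jan 28).
Add 7 hours 52 minutes leg 3 → 08:20 UTC.
Istanbul is UTC+3:00, so local arrival = 08:20 + 3:00 = 11:20 on Jan 28.

11:20 on January 28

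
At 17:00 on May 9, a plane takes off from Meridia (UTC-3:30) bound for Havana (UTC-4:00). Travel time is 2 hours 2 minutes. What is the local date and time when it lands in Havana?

18:32 on May 9

Convert departure to UTC: 17:00 + 3:30 = 20:30 UTC on May 9.
Add 2 hours 2 minutes travel time → 22:32 UTC.
Havana is UTC−4:00, so local arrival = 22:32 − 4:00 = 18:32 on May 9.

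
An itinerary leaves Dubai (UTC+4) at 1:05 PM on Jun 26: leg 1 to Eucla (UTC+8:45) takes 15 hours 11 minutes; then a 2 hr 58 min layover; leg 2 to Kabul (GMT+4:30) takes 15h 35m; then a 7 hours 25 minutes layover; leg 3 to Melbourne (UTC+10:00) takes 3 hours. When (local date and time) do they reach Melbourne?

3:14 PM on Jun 28

Convert departure to UTC: 1:05 PM − 4:00 = 9:05 AM UTC on Jun 26.
Add 15 hours and 11 minutes leg 1 → 12:16 AM UTC (Jun 27).
Add 2 hours 58 minutes layover in Eucla → 3:14 AM UTC.
Add 15 hours 35 minutes leg 2 → 6:49 PM UTC.
Add 7 hours 25 minutes layover in Kabul → 2:14 AM UTC (Jun 28).
Add 3 hours leg 3 → 5:14 AM UTC.
Melbourne is UTC+10:00, so local arrival = 5:14 AM + 10:00 = 3:14 PM on Jun 28.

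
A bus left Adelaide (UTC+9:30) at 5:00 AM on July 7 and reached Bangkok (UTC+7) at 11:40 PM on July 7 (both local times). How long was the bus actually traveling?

Departure in UTC: 5:00 AM − 9:30 = 7:30 PM on Jul 6.
Arrival in UTC: 11:40 PM − 7:00 = 4:40 PM on Jul 7.
Elapsed = 4:40 PM − 7:30 PM (+1 day) = 21 hours 10 minutes.

21 hours 10 minutes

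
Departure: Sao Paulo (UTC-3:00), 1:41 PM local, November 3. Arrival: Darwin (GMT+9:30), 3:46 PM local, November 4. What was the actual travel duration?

13 hours 35 minutes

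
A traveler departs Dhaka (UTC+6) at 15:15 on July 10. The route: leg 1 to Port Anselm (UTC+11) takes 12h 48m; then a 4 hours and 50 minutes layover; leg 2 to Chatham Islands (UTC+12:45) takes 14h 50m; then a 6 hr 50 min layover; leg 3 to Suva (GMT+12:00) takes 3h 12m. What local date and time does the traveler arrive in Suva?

Convert departure to UTC: 15:15 − 6:00 = 09:15 UTC on Jul 10.
Add 12 hours and 48 minutes leg 1 → 22:03 UTC.
Add 4 hours 50 minutes layover in Port Anselm → 02:53 UTC (Jul 11).
Add 14 hours and 50 minutes leg 2 → 17:43 UTC.
Add 6 hours and 50 minutes layover in Chatham Islands → 00:33 UTC (Jul 12).
Add 3 hours 12 minutes leg 3 → 03:45 UTC.
Suva is UTC+12:00, so local arrival = 03:45 + 12:00 = 15:45 on Jul 12.

15:45 on July 12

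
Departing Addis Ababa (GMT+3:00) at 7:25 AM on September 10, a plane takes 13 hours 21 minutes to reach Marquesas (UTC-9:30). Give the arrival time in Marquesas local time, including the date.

Marquesas is 12:30 behind Addis Ababa.
After 13 hours 21 minutes it is 8:46 PM in Addis Ababa.
Shift by the zone difference: 8:46 PM − 12:30 = 8:16 AM on Sep 10 in Marquesas.

8:16 AM on September 10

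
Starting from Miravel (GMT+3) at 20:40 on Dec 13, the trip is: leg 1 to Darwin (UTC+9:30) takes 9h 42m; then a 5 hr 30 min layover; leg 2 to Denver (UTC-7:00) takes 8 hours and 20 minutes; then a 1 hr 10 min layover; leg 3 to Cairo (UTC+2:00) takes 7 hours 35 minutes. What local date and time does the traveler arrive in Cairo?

03:57 on December 15

Convert departure to UTC: 20:40 − 3:00 = 17:40 UTC on Dec 13.
Add 9 hours and 42 minutes leg 1 → 03:22 UTC (Dec 14).
Add 5 hours 30 minutes layover in Darwin → 08:52 UTC.
Add 8 hours and 20 minutes leg 2 → 17:12 UTC.
Add 1 hour 10 minutes layover in Denver → 18:22 UTC.
Add 7 hours and 35 minutes leg 3 → 01:57 UTC (Dec 15).
Cairo is UTC+2:00, so local arrival = 01:57 + 2:00 = 03:57 on Dec 15.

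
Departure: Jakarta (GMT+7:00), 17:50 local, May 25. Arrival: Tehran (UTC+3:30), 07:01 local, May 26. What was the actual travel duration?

16 hours 41 minutes

Departure in UTC: 17:50 − 7:00 = 10:50 on May 25.
Arrival in UTC: 07:01 − 3:30 = 03:31 on May 26.
Elapsed = 03:31 − 10:50 (+1 day) = 16 hours 41 minutes.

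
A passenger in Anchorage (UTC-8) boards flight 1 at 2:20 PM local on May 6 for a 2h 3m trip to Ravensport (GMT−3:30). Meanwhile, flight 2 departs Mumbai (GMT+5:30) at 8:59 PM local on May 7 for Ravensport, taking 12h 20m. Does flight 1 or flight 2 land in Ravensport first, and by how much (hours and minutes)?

Flight 1 in UTC: 2:20 PM + 8:00 = 10:20 PM on May 6.
+2 hours and 3 minutes → arrive 12:23 AM UTC on May 7.
Flight 2 in UTC: 8:59 PM − 5:30 = 3:29 PM on May 7.
+12 hours 20 minutes → arrive 3:49 AM UTC on May 8.
Flight 1 lands earlier by 27 hours 26 minutes.

the first, by 27 hours 26 minutes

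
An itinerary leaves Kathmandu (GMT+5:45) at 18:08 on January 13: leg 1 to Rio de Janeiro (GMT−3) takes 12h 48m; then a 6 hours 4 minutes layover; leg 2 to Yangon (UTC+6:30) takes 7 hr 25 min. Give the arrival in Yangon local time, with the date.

Convert departure to UTC: 18:08 − 5:45 = 12:23 UTC on Jan 13.
Add 12 hours 48 minutes leg 1 → 01:11 UTC (Jan 14).
Add 6 hours 4 minutes layover in Rio de Janeiro → 07:15 UTC.
Add 7 hours 25 minutes leg 2 → 14:40 UTC.
Yangon is UTC+6:30, so local arrival = 14:40 + 6:30 = 21:10 on Jan 14.

21:10 on January 14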